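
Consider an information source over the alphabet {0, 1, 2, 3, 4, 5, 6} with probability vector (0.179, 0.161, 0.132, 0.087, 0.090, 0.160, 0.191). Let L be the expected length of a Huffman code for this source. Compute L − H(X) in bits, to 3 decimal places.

Entropy H = −Σ p log₂ p ≈ 2.7524 bits.
Huffman merges: 87/1000+9/100→177/1000; 33/250+4/25→73/250; 161/1000+177/1000→169/500; 179/1000+191/1000→37/100; 73/250+169/500→63/100; 37/100+63/100→1. L = 2807/1000 ≈ 2.8070.
L − H = 2.8070 − 2.7524 = 0.055 bits.

0.055 bits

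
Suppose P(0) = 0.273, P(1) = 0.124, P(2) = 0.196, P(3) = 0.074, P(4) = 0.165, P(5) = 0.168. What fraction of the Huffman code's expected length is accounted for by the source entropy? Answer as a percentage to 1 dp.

Entropy H = −Σ p log₂ p ≈ 2.4848 bits.
Huffman merges: 37/500+31/250→99/500; 33/200+21/125→333/1000; 49/250+99/500→197/500; 273/1000+333/1000→303/500; 197/500+303/500→1. L = 2531/1000 ≈ 2.5310.
Efficiency = H/L = 2.4848/2.5310 = 98.2%.

98.2%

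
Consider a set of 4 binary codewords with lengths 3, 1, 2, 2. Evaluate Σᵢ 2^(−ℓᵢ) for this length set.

1.125

With common denominator 2^3 = 8: Σ 2^(−ℓᵢ) = 1/8 + 4/8 + 2/8 + 2/8 = 9/8 = 1.125.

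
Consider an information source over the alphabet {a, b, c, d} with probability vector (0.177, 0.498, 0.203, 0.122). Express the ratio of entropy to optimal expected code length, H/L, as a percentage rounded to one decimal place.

98.9%

Entropy H = −Σ p log₂ p ≈ 1.7803 bits.
Huffman merges: 61/500+177/1000→299/1000; 203/1000+299/1000→251/500; 249/500+251/500→1. L = 1801/1000 ≈ 1.8010.
Efficiency = H/L = 1.7803/1.8010 = 98.9%.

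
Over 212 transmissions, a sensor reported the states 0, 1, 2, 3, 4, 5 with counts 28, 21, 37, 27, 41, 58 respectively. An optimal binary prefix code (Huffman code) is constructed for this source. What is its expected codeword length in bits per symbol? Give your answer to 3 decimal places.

2.533 bits/symbol

Probabilities are the counts divided by 212.
Repeatedly combine the two least-probable nodes; the expected code length is the sum of the merged weights.
merge 21/212 + 27/212 → 12/53
merge 7/53 + 37/212 → 65/212
merge 41/212 + 12/53 → 89/212
merge 29/106 + 65/212 → 123/212
merge 89/212 + 123/212 → 1
L = 12/53 + 65/212 + 89/212 + 123/212 + 1 = 537/212 ≈ 2.533 bits/symbol.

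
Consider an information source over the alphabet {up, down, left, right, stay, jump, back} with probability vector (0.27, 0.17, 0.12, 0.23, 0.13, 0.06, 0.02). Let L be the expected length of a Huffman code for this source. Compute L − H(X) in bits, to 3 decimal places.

0.042 bits

Entropy H = −Σ p log₂ p ≈ 2.5384 bits.
Huffman merges: 1/50+3/50→2/25; 2/25+3/25→1/5; 13/100+17/100→3/10; 1/5+23/100→43/100; 27/100+3/10→57/100; 43/100+57/100→1. L = 129/50 ≈ 2.5800.
L − H = 2.5800 − 2.5384 = 0.042 bits.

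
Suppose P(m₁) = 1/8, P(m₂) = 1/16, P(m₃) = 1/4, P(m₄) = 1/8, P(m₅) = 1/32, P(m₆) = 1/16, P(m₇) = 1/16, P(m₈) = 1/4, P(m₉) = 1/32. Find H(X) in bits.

2.8125 bits

Each probability is a power of 1/2, so log₂(1/p) is an integer.
H = Σ p·log₂(1/p) = 1/8·3 + 1/16·4 + 1/4·2 + 1/8·3 + 1/32·5 + 1/16·4 + 1/16·4 + 1/4·2 + 1/32·5 = 2.8125 bits.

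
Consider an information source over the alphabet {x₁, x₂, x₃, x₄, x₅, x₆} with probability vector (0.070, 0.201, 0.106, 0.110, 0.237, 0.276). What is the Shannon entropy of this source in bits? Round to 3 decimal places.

H = −Σ pᵢ log₂ pᵢ.
−0.070·log₂(0.070) = 0.2686
−0.201·log₂(0.201) = 0.4653
−0.106·log₂(0.106) = 0.3432
−0.110·log₂(0.110) = 0.3503
−0.237·log₂(0.237) = 0.4923
−0.276·log₂(0.276) = 0.5126
Sum ≈ 2.4322 → 2.432 bits.

2.432 bits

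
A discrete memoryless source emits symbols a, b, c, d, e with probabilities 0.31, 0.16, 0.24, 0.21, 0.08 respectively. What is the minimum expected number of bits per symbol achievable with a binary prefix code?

2.24 bits/symbol

Repeatedly combine the two least-probable nodes; the expected code length is the sum of the merged weights.
merge 2/25 + 4/25 → 6/25
merge 21/100 + 6/25 → 9/20
merge 6/25 + 31/100 → 11/20
merge 9/20 + 11/20 → 1
L = 6/25 + 9/20 + 11/20 + 1 = 56/25 = 2.24 bits/symbol.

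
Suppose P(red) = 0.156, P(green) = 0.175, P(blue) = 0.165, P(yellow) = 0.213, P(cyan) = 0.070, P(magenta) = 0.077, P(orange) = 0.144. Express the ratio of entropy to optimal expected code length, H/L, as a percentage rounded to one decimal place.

98.5%

Entropy H = −Σ p log₂ p ≈ 2.7183 bits.
Huffman merges: 7/100+77/1000→147/1000; 18/125+147/1000→291/1000; 39/250+33/200→321/1000; 7/40+213/1000→97/250; 291/1000+321/1000→153/250; 97/250+153/250→1. L = 2759/1000 ≈ 2.7590.
Efficiency = H/L = 2.7183/2.7590 = 98.5%.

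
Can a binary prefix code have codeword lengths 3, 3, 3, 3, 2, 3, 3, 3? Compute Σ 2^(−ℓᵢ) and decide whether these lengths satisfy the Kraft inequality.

With common denominator 2^3 = 8: Σ 2^(−ℓᵢ) = 1/8 + 1/8 + 1/8 + 1/8 + 2/8 + 1/8 + 1/8 + 1/8 = 9/8 = 1.125.
Kraft's inequality requires Σ ≤ 1; here Σ = 1.125 > 1, so no such prefix code exists.

1.125; no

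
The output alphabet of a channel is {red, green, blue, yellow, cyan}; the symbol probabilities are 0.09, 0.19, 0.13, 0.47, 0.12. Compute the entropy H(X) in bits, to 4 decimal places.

H = −Σ pᵢ log₂ pᵢ.
−0.09·log₂(0.09) = 0.3127
−0.19·log₂(0.19) = 0.4552
−0.13·log₂(0.13) = 0.3826
−0.47·log₂(0.47) = 0.5120
−0.12·log₂(0.12) = 0.3671
Sum ≈ 2.0295 → 2.0295 bits.

2.0295 bits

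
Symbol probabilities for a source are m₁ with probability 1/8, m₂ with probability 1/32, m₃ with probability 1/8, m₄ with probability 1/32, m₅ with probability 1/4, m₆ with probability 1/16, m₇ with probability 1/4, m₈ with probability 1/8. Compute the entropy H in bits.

2.6875 bits

Each probability is a power of 1/2, so log₂(1/p) is an integer.
H = Σ p·log₂(1/p) = 1/8·3 + 1/32·5 + 1/8·3 + 1/32·5 + 1/4·2 + 1/16·4 + 1/4·2 + 1/8·3 = 2.6875 bits.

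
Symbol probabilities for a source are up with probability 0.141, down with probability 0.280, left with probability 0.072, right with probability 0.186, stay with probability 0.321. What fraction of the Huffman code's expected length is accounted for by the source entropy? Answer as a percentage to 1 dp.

97.8%

Entropy H = −Σ p log₂ p ≈ 2.1636 bits.
Huffman merges: 9/125+141/1000→213/1000; 93/500+213/1000→399/1000; 7/25+321/1000→601/1000; 399/1000+601/1000→1. L = 2213/1000 ≈ 2.2130.
Efficiency = H/L = 2.1636/2.2130 = 97.8%.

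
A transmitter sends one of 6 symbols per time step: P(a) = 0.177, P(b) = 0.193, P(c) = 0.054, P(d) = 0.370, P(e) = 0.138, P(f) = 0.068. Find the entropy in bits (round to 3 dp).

2.316 bits

H = −Σ pᵢ log₂ pᵢ.
−0.177·log₂(0.177) = 0.4422
−0.193·log₂(0.193) = 0.4581
−0.054·log₂(0.054) = 0.2274
−0.370·log₂(0.370) = 0.5307
−0.138·log₂(0.138) = 0.3943
−0.068·log₂(0.068) = 0.2637
Sum ≈ 2.3164 → 2.316 bits.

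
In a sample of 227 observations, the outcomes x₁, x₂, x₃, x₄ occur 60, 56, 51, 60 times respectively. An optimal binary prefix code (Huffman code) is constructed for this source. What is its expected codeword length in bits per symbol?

2 bits/symbol

Probabilities are the counts divided by 227.
Repeatedly combine the two least-probable nodes; the expected code length is the sum of the merged weights.
merge 51/227 + 56/227 → 107/227
merge 60/227 + 60/227 → 120/227
merge 107/227 + 120/227 → 1
L = 107/227 + 120/227 + 1 = 2 bits/symbol.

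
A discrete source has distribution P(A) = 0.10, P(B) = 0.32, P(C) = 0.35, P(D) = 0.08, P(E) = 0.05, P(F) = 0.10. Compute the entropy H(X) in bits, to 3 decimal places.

2.228 bits

H = −Σ pᵢ log₂ pᵢ.
−0.10·log₂(0.10) = 0.3322
−0.32·log₂(0.32) = 0.5260
−0.35·log₂(0.35) = 0.5301
−0.08·log₂(0.08) = 0.2915
−0.05·log₂(0.05) = 0.2161
−0.10·log₂(0.10) = 0.3322
Sum ≈ 2.2281 → 2.228 bits.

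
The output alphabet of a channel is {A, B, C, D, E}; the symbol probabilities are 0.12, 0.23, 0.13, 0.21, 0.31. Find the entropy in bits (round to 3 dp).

2.234 bits

H = −Σ pᵢ log₂ pᵢ.
−0.12·log₂(0.12) = 0.3671
−0.23·log₂(0.23) = 0.4877
−0.13·log₂(0.13) = 0.3826
−0.21·log₂(0.21) = 0.4728
−0.31·log₂(0.31) = 0.5238
Sum ≈ 2.2340 → 2.234 bits.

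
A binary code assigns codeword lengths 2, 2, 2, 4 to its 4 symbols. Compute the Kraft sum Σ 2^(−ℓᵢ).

With common denominator 2^4 = 16: Σ 2^(−ℓᵢ) = 4/16 + 4/16 + 4/16 + 1/16 = 13/16 = 0.8125.

0.8125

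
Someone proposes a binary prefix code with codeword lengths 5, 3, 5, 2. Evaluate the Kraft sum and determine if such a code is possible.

With common denominator 2^5 = 32: Σ 2^(−ℓᵢ) = 1/32 + 4/32 + 1/32 + 8/32 = 14/32 = 0.4375.
Kraft's inequality requires Σ ≤ 1; here Σ = 0.4375 ≤ 1, so such a prefix code exists.

0.4375; yes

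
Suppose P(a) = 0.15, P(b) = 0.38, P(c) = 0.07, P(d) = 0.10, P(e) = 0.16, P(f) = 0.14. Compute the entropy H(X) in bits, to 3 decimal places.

H = −Σ pᵢ log₂ pᵢ.
−0.15·log₂(0.15) = 0.4105
−0.38·log₂(0.38) = 0.5305
−0.07·log₂(0.07) = 0.2686
−0.10·log₂(0.10) = 0.3322
−0.16·log₂(0.16) = 0.4230
−0.14·log₂(0.14) = 0.3971
Sum ≈ 2.3619 → 2.362 bits.

2.362 bits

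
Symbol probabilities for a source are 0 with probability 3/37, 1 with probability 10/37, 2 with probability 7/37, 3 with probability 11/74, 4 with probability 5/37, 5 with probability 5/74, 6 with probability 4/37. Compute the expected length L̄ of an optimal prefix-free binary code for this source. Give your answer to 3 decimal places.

2.689 bits/symbol

Repeatedly combine the two least-probable nodes; the expected code length is the sum of the merged weights.
merge 5/74 + 3/37 → 11/74
merge 4/37 + 5/37 → 9/37
merge 11/74 + 11/74 → 11/37
merge 7/37 + 9/37 → 16/37
merge 10/37 + 11/37 → 21/37
merge 16/37 + 21/37 → 1
L = 11/74 + 9/37 + 11/37 + 16/37 + 21/37 + 1 = 199/74 ≈ 2.689 bits/symbol.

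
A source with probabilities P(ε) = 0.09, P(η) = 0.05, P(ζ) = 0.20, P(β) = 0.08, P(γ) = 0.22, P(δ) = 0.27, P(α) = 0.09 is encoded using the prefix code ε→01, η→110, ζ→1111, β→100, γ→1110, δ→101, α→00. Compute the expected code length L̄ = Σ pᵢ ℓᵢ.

L̄ = Σ pᵢ·ℓᵢ = 0.09·2 + 0.05·3 + 0.20·4 + 0.08·3 + 0.22·4 + 0.27·3 + 0.09·2 = 3.24 bits/symbol.

3.24 bits/symbol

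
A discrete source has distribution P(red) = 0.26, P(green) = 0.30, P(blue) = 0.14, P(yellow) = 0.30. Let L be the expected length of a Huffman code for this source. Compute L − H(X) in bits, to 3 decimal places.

Entropy H = −Σ p log₂ p ≈ 1.9446 bits.
Huffman merges: 7/50+13/50→2/5; 3/10+3/10→3/5; 2/5+3/5→1. L = 2 ≈ 2.0000.
L − H = 2.0000 − 1.9446 = 0.055 bits.

0.055 bits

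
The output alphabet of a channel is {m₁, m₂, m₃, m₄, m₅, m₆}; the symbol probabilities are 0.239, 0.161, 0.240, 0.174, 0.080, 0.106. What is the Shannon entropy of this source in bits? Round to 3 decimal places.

H = −Σ pᵢ log₂ pᵢ.
−0.239·log₂(0.239) = 0.4935
−0.161·log₂(0.161) = 0.4242
−0.240·log₂(0.240) = 0.4941
−0.174·log₂(0.174) = 0.4390
−0.080·log₂(0.080) = 0.2915
−0.106·log₂(0.106) = 0.3432
Sum ≈ 2.4856 → 2.486 bits.

2.486 bits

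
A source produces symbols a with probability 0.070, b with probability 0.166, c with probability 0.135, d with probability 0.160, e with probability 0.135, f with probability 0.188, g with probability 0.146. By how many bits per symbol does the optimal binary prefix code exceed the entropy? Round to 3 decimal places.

Entropy H = −Σ p log₂ p ≈ 2.7603 bits.
Huffman merges: 7/100+27/200→41/200; 27/200+73/500→281/1000; 4/25+83/500→163/500; 47/250+41/200→393/1000; 281/1000+163/500→607/1000; 393/1000+607/1000→1. L = 703/250 ≈ 2.8120.
L − H = 2.8120 − 2.7603 = 0.052 bits.

0.052 bits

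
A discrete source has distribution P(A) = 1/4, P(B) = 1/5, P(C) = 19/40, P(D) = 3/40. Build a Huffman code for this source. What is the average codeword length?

1.8 bits/symbol

Repeatedly combine the two least-probable nodes; the expected code length is the sum of the merged weights.
merge 3/40 + 1/5 → 11/40
merge 1/4 + 11/40 → 21/40
merge 19/40 + 21/40 → 1
L = 11/40 + 21/40 + 1 = 9/5 = 1.8 bits/symbol.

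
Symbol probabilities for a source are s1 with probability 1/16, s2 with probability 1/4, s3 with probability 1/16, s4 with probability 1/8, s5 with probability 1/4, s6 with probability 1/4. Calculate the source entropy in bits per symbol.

2.375 bits

Each probability is a power of 1/2, so log₂(1/p) is an integer.
H = Σ p·log₂(1/p) = 1/16·4 + 1/4·2 + 1/16·4 + 1/8·3 + 1/4·2 + 1/4·2 = 2.375 bits.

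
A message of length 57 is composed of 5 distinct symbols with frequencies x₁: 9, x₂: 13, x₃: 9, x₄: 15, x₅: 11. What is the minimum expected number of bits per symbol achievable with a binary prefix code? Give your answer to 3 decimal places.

2.316 bits/symbol

Probabilities are the counts divided by 57.
Repeatedly combine the two least-probable nodes; the expected code length is the sum of the merged weights.
merge 3/19 + 3/19 → 6/19
merge 11/57 + 13/57 → 8/19
merge 5/19 + 6/19 → 11/19
merge 8/19 + 11/19 → 1
L = 6/19 + 8/19 + 11/19 + 1 = 44/19 ≈ 2.316 bits/symbol.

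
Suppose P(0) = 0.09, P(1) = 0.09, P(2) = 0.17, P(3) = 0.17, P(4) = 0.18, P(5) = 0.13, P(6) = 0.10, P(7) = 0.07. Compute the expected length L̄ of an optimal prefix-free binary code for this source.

Repeatedly combine the two least-probable nodes; the expected code length is the sum of the merged weights.
merge 7/100 + 9/100 → 4/25
merge 9/100 + 1/10 → 19/100
merge 13/100 + 4/25 → 29/100
merge 17/100 + 17/100 → 17/50
merge 9/50 + 19/100 → 37/100
merge 29/100 + 17/50 → 63/100
merge 37/100 + 63/100 → 1
L = 4/25 + 19/100 + 29/100 + 17/50 + 37/100 + 63/100 + 1 = 149/50 = 2.98 bits/symbol.

2.98 bits/symbol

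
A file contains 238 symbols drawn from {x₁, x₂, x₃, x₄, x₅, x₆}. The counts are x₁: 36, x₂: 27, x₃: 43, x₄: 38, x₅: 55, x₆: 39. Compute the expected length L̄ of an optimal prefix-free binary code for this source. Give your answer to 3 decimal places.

2.588 bits/symbol

Probabilities are the counts divided by 238.
Repeatedly combine the two least-probable nodes; the expected code length is the sum of the merged weights.
merge 27/238 + 18/119 → 9/34
merge 19/119 + 39/238 → 11/34
merge 43/238 + 55/238 → 7/17
merge 9/34 + 11/34 → 10/17
merge 7/17 + 10/17 → 1
L = 9/34 + 11/34 + 7/17 + 10/17 + 1 = 44/17 ≈ 2.588 bits/symbol.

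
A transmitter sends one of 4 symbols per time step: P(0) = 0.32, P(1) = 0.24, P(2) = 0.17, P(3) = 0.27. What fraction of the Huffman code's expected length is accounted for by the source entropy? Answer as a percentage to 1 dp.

Entropy H = −Σ p log₂ p ≈ 1.9648 bits.
Huffman merges: 17/100+6/25→41/100; 27/100+8/25→59/100; 41/100+59/100→1. L = 2 ≈ 2.0000.
Efficiency = H/L = 1.9648/2.0000 = 98.2%.

98.2%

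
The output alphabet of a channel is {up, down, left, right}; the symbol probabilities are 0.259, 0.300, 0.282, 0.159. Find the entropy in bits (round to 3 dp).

H = −Σ pᵢ log₂ pᵢ.
−0.259·log₂(0.259) = 0.5048
−0.300·log₂(0.300) = 0.5211
−0.282·log₂(0.282) = 0.5150
−0.159·log₂(0.159) = 0.4218
Sum ≈ 1.9627 → 1.963 bits.

1.963 bits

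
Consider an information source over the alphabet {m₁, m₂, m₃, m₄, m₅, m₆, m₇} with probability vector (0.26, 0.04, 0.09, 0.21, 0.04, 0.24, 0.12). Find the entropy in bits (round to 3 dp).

H = −Σ pᵢ log₂ pᵢ.
−0.26·log₂(0.26) = 0.5053
−0.04·log₂(0.04) = 0.1858
−0.09·log₂(0.09) = 0.3127
−0.21·log₂(0.21) = 0.4728
−0.04·log₂(0.04) = 0.1858
−0.24·log₂(0.24) = 0.4941
−0.12·log₂(0.12) = 0.3671
Sum ≈ 2.5235 → 2.523 bits.

2.523 bits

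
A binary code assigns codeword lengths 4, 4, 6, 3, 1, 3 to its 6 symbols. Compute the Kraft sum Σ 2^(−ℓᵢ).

With common denominator 2^6 = 64: Σ 2^(−ℓᵢ) = 4/64 + 4/64 + 1/64 + 8/64 + 32/64 + 8/64 = 57/64 = 0.890625.

0.890625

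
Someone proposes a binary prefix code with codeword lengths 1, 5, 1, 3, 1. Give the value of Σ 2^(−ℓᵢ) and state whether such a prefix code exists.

1.65625; no

With common denominator 2^5 = 32: Σ 2^(−ℓᵢ) = 16/32 + 1/32 + 16/32 + 4/32 + 16/32 = 53/32 = 1.65625.
Kraft's inequality requires Σ ≤ 1; here Σ = 1.65625 > 1, so no such prefix code exists.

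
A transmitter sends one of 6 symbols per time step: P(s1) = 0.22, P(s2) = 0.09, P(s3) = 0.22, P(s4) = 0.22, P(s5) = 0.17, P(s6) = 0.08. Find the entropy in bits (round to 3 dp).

2.480 bits

H = −Σ pᵢ log₂ pᵢ.
−0.22·log₂(0.22) = 0.4806
−0.09·log₂(0.09) = 0.3127
−0.22·log₂(0.22) = 0.4806
−0.22·log₂(0.22) = 0.4806
−0.17·log₂(0.17) = 0.4346
−0.08·log₂(0.08) = 0.2915
Sum ≈ 2.4805 → 2.480 bits.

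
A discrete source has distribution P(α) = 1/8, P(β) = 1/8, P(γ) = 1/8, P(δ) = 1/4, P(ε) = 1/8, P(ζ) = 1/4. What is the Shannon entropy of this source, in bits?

Each probability is a power of 1/2, so log₂(1/p) is an integer.
H = Σ p·log₂(1/p) = 1/8·3 + 1/8·3 + 1/8·3 + 1/4·2 + 1/8·3 + 1/4·2 = 2.5 bits.

2.5 bits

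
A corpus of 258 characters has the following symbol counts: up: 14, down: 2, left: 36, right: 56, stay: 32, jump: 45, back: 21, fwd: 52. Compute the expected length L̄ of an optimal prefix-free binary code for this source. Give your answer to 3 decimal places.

Probabilities are the counts divided by 258.
Repeatedly combine the two least-probable nodes; the expected code length is the sum of the merged weights.
merge 1/129 + 7/129 → 8/129
merge 8/129 + 7/86 → 37/258
merge 16/129 + 6/43 → 34/129
merge 37/258 + 15/86 → 41/129
merge 26/129 + 28/129 → 18/43
merge 34/129 + 41/129 → 25/43
merge 18/43 + 25/43 → 1
L = 8/129 + 37/258 + 34/129 + 41/129 + 18/43 + 25/43 + 1 = 719/258 ≈ 2.787 bits/symbol.

2.787 bits/symbol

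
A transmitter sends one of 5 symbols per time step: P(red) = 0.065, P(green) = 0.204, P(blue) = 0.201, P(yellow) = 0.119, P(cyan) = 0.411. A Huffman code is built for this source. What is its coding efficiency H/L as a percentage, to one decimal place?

96.5%

Entropy H = −Σ p log₂ p ≈ 2.0821 bits.
Huffman merges: 13/200+119/1000→23/125; 23/125+201/1000→77/200; 51/250+77/200→589/1000; 411/1000+589/1000→1. L = 1079/500 ≈ 2.1580.
Efficiency = H/L = 2.0821/2.1580 = 96.5%.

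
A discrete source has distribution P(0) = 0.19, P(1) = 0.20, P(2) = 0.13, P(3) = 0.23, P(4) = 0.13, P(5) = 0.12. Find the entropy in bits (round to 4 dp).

2.5396 bits

H = −Σ pᵢ log₂ pᵢ.
−0.19·log₂(0.19) = 0.4552
−0.20·log₂(0.20) = 0.4644
−0.13·log₂(0.13) = 0.3826
−0.23·log₂(0.23) = 0.4877
−0.13·log₂(0.13) = 0.3826
−0.12·log₂(0.12) = 0.3671
Sum ≈ 2.5396 → 2.5396 bits.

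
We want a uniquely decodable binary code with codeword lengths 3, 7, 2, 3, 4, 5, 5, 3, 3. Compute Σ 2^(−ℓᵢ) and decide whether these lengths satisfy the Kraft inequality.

0.8828125; yes

With common denominator 2^7 = 128: Σ 2^(−ℓᵢ) = 16/128 + 1/128 + 32/128 + 16/128 + 8/128 + 4/128 + 4/128 + 16/128 + 16/128 = 113/128 = 0.8828125.
Kraft's inequality requires Σ ≤ 1; here Σ = 0.8828125 ≤ 1, so such a prefix code exists.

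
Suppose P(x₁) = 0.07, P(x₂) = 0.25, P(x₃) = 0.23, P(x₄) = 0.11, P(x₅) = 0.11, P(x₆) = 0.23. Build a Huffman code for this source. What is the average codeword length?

2.47 bits/symbol

Repeatedly combine the two least-probable nodes; the expected code length is the sum of the merged weights.
merge 7/100 + 11/100 → 9/50
merge 11/100 + 9/50 → 29/100
merge 23/100 + 23/100 → 23/50
merge 1/4 + 29/100 → 27/50
merge 23/50 + 27/50 → 1
L = 9/50 + 29/100 + 23/50 + 27/50 + 1 = 247/100 = 2.47 bits/symbol.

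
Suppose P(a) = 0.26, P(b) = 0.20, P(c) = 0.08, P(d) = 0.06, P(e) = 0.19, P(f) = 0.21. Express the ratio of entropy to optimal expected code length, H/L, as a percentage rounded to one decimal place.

Entropy H = −Σ p log₂ p ≈ 2.4328 bits.
Huffman merges: 3/50+2/25→7/50; 7/50+19/100→33/100; 1/5+21/100→41/100; 13/50+33/100→59/100; 41/100+59/100→1. L = 247/100 ≈ 2.4700.
Efficiency = H/L = 2.4328/2.4700 = 98.5%.

98.5%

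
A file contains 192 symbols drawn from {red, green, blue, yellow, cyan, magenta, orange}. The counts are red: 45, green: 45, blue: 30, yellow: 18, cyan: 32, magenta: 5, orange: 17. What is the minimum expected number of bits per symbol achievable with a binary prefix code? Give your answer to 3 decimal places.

Probabilities are the counts divided by 192.
Repeatedly combine the two least-probable nodes; the expected code length is the sum of the merged weights.
merge 5/192 + 17/192 → 11/96
merge 3/32 + 11/96 → 5/24
merge 5/32 + 1/6 → 31/96
merge 5/24 + 15/64 → 85/192
merge 15/64 + 31/96 → 107/192
merge 85/192 + 107/192 → 1
L = 11/96 + 5/24 + 31/96 + 85/192 + 107/192 + 1 = 127/48 ≈ 2.646 bits/symbol.

2.646 bits/symbol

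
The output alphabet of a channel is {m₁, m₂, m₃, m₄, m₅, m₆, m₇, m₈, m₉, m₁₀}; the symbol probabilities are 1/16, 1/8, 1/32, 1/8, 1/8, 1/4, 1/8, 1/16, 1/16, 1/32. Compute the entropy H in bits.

Each probability is a power of 1/2, so log₂(1/p) is an integer.
H = Σ p·log₂(1/p) = 1/16·4 + 1/8·3 + 1/32·5 + 1/8·3 + 1/8·3 + 1/4·2 + 1/8·3 + 1/16·4 + 1/16·4 + 1/32·5 = 3.0625 bits.

3.0625 bits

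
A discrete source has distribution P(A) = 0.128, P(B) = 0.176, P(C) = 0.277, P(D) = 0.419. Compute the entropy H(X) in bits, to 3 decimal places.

1.860 bits

H = −Σ pᵢ log₂ pᵢ.
−0.128·log₂(0.128) = 0.3796
−0.176·log₂(0.176) = 0.4411
−0.277·log₂(0.277) = 0.5130
−0.419·log₂(0.419) = 0.5258
Sum ≈ 1.8596 → 1.860 bits.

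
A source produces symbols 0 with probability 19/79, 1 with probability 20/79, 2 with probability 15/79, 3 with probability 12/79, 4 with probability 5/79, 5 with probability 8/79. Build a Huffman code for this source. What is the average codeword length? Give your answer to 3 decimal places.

Repeatedly combine the two least-probable nodes; the expected code length is the sum of the merged weights.
merge 5/79 + 8/79 → 13/79
merge 12/79 + 13/79 → 25/79
merge 15/79 + 19/79 → 34/79
merge 20/79 + 25/79 → 45/79
merge 34/79 + 45/79 → 1
L = 13/79 + 25/79 + 34/79 + 45/79 + 1 = 196/79 ≈ 2.481 bits/symbol.

2.481 bits/symbol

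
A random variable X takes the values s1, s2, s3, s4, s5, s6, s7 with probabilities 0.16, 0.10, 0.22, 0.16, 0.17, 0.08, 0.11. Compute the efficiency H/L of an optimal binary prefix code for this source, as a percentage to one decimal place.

98.4%

Entropy H = −Σ p log₂ p ≈ 2.7352 bits.
Huffman merges: 2/25+1/10→9/50; 11/100+4/25→27/100; 4/25+17/100→33/100; 9/50+11/50→2/5; 27/100+33/100→3/5; 2/5+3/5→1. L = 139/50 ≈ 2.7800.
Efficiency = H/L = 2.7352/2.7800 = 98.4%.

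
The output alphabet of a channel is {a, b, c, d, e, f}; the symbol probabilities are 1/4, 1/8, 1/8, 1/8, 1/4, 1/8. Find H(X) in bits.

2.5 bits

Each probability is a power of 1/2, so log₂(1/p) is an integer.
H = Σ p·log₂(1/p) = 1/4·2 + 1/8·3 + 1/8·3 + 1/8·3 + 1/4·2 + 1/8·3 = 2.5 bits.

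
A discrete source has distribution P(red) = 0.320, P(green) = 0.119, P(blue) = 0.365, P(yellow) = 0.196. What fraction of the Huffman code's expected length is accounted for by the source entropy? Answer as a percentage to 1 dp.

96.6%

Entropy H = −Σ p log₂ p ≈ 1.8830 bits.
Huffman merges: 119/1000+49/250→63/200; 63/200+8/25→127/200; 73/200+127/200→1. L = 39/20 ≈ 1.9500.
Efficiency = H/L = 1.8830/1.9500 = 96.6%.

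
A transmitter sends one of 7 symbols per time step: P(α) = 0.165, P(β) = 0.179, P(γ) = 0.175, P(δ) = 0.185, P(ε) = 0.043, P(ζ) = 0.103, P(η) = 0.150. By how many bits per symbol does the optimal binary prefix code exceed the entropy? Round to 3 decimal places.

Entropy H = −Σ p log₂ p ≈ 2.7071 bits.
Huffman merges: 43/1000+103/1000→73/500; 73/500+3/20→37/125; 33/200+7/40→17/50; 179/1000+37/200→91/250; 37/125+17/50→159/250; 91/250+159/250→1. L = 1391/500 ≈ 2.7820.
L − H = 2.7820 − 2.7071 = 0.075 bits.

0.075 bits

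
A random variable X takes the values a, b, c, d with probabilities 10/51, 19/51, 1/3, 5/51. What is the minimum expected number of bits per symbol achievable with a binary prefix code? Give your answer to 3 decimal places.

Repeatedly combine the two least-probable nodes; the expected code length is the sum of the merged weights.
merge 5/51 + 10/51 → 5/17
merge 5/17 + 1/3 → 32/51
merge 19/51 + 32/51 → 1
L = 5/17 + 32/51 + 1 = 98/51 ≈ 1.922 bits/symbol.

1.922 bits/symbol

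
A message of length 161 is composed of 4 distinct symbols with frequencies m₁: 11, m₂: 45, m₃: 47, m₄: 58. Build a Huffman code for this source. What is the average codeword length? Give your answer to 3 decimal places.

1.988 bits/symbol

Probabilities are the counts divided by 161.
Repeatedly combine the two least-probable nodes; the expected code length is the sum of the merged weights.
merge 11/161 + 45/161 → 8/23
merge 47/161 + 8/23 → 103/161
merge 58/161 + 103/161 → 1
L = 8/23 + 103/161 + 1 = 320/161 ≈ 1.988 bits/symbol.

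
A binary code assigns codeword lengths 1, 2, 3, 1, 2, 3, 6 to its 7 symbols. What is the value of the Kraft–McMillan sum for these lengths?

With common denominator 2^6 = 64: Σ 2^(−ℓᵢ) = 32/64 + 16/64 + 8/64 + 32/64 + 16/64 + 8/64 + 1/64 = 113/64 = 1.765625.

1.765625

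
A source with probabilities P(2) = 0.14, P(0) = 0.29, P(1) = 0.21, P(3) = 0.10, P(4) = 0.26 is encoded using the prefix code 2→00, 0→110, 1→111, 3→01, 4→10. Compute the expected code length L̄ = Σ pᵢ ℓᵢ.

L̄ = Σ pᵢ·ℓᵢ = 0.14·2 + 0.29·3 + 0.21·3 + 0.10·2 + 0.26·2 = 2.5 bits/symbol.

2.5 bits/symbol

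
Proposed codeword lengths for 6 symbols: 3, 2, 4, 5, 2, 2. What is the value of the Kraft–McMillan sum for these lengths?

0.96875

With common denominator 2^5 = 32: Σ 2^(−ℓᵢ) = 4/32 + 8/32 + 2/32 + 1/32 + 8/32 + 8/32 = 31/32 = 0.96875.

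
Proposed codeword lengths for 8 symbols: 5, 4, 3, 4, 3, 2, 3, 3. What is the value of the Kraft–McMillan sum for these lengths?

0.90625

With common denominator 2^5 = 32: Σ 2^(−ℓᵢ) = 1/32 + 2/32 + 4/32 + 2/32 + 4/32 + 8/32 + 4/32 + 4/32 = 29/32 = 0.90625.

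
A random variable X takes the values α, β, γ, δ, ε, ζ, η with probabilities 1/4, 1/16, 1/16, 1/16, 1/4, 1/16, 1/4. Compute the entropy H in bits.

Each probability is a power of 1/2, so log₂(1/p) is an integer.
H = Σ p·log₂(1/p) = 1/4·2 + 1/16·4 + 1/16·4 + 1/16·4 + 1/4·2 + 1/16·4 + 1/4·2 = 2.5 bits.

2.5 bits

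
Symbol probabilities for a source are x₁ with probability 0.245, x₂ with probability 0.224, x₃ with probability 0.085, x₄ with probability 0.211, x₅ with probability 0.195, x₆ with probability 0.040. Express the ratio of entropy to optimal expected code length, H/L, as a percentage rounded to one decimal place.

Entropy H = −Σ p log₂ p ≈ 2.4022 bits.
Huffman merges: 1/25+17/200→1/8; 1/8+39/200→8/25; 211/1000+28/125→87/200; 49/200+8/25→113/200; 87/200+113/200→1. L = 489/200 ≈ 2.4450.
Efficiency = H/L = 2.4022/2.4450 = 98.2%.

98.2%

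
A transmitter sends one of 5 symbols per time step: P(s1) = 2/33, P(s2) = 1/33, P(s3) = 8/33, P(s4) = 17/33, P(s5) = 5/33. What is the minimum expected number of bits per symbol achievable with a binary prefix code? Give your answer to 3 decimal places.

Repeatedly combine the two least-probable nodes; the expected code length is the sum of the merged weights.
merge 1/33 + 2/33 → 1/11
merge 1/11 + 5/33 → 8/33
merge 8/33 + 8/33 → 16/33
merge 16/33 + 17/33 → 1
L = 1/11 + 8/33 + 16/33 + 1 = 20/11 ≈ 1.818 bits/symbol.

1.818 bits/symbol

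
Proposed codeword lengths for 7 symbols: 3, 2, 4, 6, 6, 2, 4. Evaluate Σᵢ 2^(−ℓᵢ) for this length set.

With common denominator 2^6 = 64: Σ 2^(−ℓᵢ) = 8/64 + 16/64 + 4/64 + 1/64 + 1/64 + 16/64 + 4/64 = 50/64 = 0.78125.

0.78125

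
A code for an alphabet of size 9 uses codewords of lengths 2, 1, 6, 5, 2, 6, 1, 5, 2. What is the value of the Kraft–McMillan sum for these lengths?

With common denominator 2^6 = 64: Σ 2^(−ℓᵢ) = 16/64 + 32/64 + 1/64 + 2/64 + 16/64 + 1/64 + 32/64 + 2/64 + 16/64 = 118/64 = 1.84375.

1.84375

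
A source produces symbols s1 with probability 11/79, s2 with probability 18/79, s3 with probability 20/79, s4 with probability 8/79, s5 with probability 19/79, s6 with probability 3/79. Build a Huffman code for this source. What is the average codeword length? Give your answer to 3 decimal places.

Repeatedly combine the two least-probable nodes; the expected code length is the sum of the merged weights.
merge 3/79 + 8/79 → 11/79
merge 11/79 + 11/79 → 22/79
merge 18/79 + 19/79 → 37/79
merge 20/79 + 22/79 → 42/79
merge 37/79 + 42/79 → 1
L = 11/79 + 22/79 + 37/79 + 42/79 + 1 = 191/79 ≈ 2.418 bits/symbol.

2.418 bits/symbol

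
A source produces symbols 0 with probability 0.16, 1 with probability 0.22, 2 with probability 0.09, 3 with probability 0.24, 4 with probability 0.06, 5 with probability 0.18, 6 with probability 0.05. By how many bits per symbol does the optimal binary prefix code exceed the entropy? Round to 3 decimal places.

Entropy H = −Σ p log₂ p ≈ 2.6153 bits.
Huffman merges: 1/20+3/50→11/100; 9/100+11/100→1/5; 4/25+9/50→17/50; 1/5+11/50→21/50; 6/25+17/50→29/50; 21/50+29/50→1. L = 53/20 ≈ 2.6500.
L − H = 2.6500 − 2.6153 = 0.035 bits.

0.035 bits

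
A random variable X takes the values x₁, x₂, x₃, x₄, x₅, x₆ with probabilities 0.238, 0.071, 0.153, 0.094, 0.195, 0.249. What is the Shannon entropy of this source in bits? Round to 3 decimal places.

H = −Σ pᵢ log₂ pᵢ.
−0.238·log₂(0.238) = 0.4929
−0.071·log₂(0.071) = 0.2709
−0.153·log₂(0.153) = 0.4144
−0.094·log₂(0.094) = 0.3207
−0.195·log₂(0.195) = 0.4599
−0.249·log₂(0.249) = 0.4994
Sum ≈ 2.4582 → 2.458 bits.

2.458 bits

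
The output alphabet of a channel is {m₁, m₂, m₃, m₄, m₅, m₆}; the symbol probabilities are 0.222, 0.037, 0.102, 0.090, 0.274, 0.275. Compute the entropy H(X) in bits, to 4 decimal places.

H = −Σ pᵢ log₂ pᵢ.
−0.222·log₂(0.222) = 0.4820
−0.037·log₂(0.037) = 0.1760
−0.102·log₂(0.102) = 0.3359
−0.090·log₂(0.090) = 0.3127
−0.274·log₂(0.274) = 0.5118
−0.275·log₂(0.275) = 0.5122
Sum ≈ 2.3306 → 2.3306 bits.

2.3306 bits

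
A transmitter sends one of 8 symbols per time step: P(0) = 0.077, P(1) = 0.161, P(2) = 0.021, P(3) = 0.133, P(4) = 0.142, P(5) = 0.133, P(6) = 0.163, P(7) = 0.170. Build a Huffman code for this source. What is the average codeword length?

2.928 bits/symbol

Repeatedly combine the two least-probable nodes; the expected code length is the sum of the merged weights.
merge 21/1000 + 77/1000 → 49/500
merge 49/500 + 133/1000 → 231/1000
merge 133/1000 + 71/500 → 11/40
merge 161/1000 + 163/1000 → 81/250
merge 17/100 + 231/1000 → 401/1000
merge 11/40 + 81/250 → 599/1000
merge 401/1000 + 599/1000 → 1
L = 49/500 + 231/1000 + 11/40 + 81/250 + 401/1000 + 599/1000 + 1 = 366/125 = 2.928 bits/symbol.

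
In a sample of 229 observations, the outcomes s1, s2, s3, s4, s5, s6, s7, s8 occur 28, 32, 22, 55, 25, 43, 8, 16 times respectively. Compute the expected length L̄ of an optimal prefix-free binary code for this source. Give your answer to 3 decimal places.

Probabilities are the counts divided by 229.
Repeatedly combine the two least-probable nodes; the expected code length is the sum of the merged weights.
merge 8/229 + 16/229 → 24/229
merge 22/229 + 24/229 → 46/229
merge 25/229 + 28/229 → 53/229
merge 32/229 + 43/229 → 75/229
merge 46/229 + 53/229 → 99/229
merge 55/229 + 75/229 → 130/229
merge 99/229 + 130/229 → 1
L = 24/229 + 46/229 + 53/229 + 75/229 + 99/229 + 130/229 + 1 = 656/229 ≈ 2.865 bits/symbol.

2.865 bits/symbol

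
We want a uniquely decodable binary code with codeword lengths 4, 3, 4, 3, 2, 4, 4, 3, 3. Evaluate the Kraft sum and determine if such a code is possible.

With common denominator 2^4 = 16: Σ 2^(−ℓᵢ) = 1/16 + 2/16 + 1/16 + 2/16 + 4/16 + 1/16 + 1/16 + 2/16 + 2/16 = 16/16 = 1.
Kraft's inequality requires Σ ≤ 1; here Σ = 1 ≤ 1, so such a prefix code exists.

1; yes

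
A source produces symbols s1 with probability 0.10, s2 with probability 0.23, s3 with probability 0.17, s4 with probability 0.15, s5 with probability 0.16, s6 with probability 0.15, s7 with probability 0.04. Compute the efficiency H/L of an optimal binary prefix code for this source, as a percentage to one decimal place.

98.0%

Entropy H = −Σ p log₂ p ≈ 2.6843 bits.
Huffman merges: 1/25+1/10→7/50; 7/50+3/20→29/100; 3/20+4/25→31/100; 17/100+23/100→2/5; 29/100+31/100→3/5; 2/5+3/5→1. L = 137/50 ≈ 2.7400.
Efficiency = H/L = 2.6843/2.7400 = 98.0%.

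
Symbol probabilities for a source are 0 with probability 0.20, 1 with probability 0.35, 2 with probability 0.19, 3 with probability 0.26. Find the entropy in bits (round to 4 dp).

1.9550 bits

H = −Σ pᵢ log₂ pᵢ.
−0.20·log₂(0.20) = 0.4644
−0.35·log₂(0.35) = 0.5301
−0.19·log₂(0.19) = 0.4552
−0.26·log₂(0.26) = 0.5053
Sum ≈ 1.9550 → 1.9550 bits.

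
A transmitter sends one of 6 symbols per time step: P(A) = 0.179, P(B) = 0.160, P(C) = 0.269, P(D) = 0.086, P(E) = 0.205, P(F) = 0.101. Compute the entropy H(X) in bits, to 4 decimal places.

2.4840 bits

H = −Σ pᵢ log₂ pᵢ.
−0.179·log₂(0.179) = 0.4443
−0.160·log₂(0.160) = 0.4230
−0.269·log₂(0.269) = 0.5096
−0.086·log₂(0.086) = 0.3044
−0.205·log₂(0.205) = 0.4687
−0.101·log₂(0.101) = 0.3341
Sum ≈ 2.4840 → 2.4840 bits.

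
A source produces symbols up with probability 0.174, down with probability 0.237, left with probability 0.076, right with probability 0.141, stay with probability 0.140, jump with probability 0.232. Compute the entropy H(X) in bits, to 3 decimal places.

H = −Σ pᵢ log₂ pᵢ.
−0.174·log₂(0.174) = 0.4390
−0.237·log₂(0.237) = 0.4923
−0.076·log₂(0.076) = 0.2826
−0.141·log₂(0.141) = 0.3985
−0.140·log₂(0.140) = 0.3971
−0.232·log₂(0.232) = 0.4890
Sum ≈ 2.4984 → 2.498 bits.

2.498 bits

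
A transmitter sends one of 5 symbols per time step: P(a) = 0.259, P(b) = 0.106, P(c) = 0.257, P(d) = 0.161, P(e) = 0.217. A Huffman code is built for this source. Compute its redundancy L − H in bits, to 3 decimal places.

Entropy H = −Σ p log₂ p ≈ 2.2543 bits.
Huffman merges: 53/500+161/1000→267/1000; 217/1000+257/1000→237/500; 259/1000+267/1000→263/500; 237/500+263/500→1. L = 2267/1000 ≈ 2.2670.
L − H = 2.2670 − 2.2543 = 0.013 bits.

0.013 bits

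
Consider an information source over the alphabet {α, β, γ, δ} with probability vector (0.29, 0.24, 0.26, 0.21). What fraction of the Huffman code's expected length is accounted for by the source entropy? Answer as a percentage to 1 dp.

Entropy H = −Σ p log₂ p ≈ 1.9901 bits.
Huffman merges: 21/100+6/25→9/20; 13/50+29/100→11/20; 9/20+11/20→1. L = 2 ≈ 2.0000.
Efficiency = H/L = 1.9901/2.0000 = 99.5%.

99.5%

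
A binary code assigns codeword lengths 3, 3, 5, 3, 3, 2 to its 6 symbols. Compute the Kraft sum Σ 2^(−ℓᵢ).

With common denominator 2^5 = 32: Σ 2^(−ℓᵢ) = 4/32 + 4/32 + 1/32 + 4/32 + 4/32 + 8/32 = 25/32 = 0.78125.

0.78125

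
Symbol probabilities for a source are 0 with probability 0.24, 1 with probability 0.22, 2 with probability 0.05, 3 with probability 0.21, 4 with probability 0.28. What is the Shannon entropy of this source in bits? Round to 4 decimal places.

H = −Σ pᵢ log₂ pᵢ.
−0.24·log₂(0.24) = 0.4941
−0.22·log₂(0.22) = 0.4806
−0.05·log₂(0.05) = 0.2161
−0.21·log₂(0.21) = 0.4728
−0.28·log₂(0.28) = 0.5142
Sum ≈ 2.1778 → 2.1778 bits.

2.1778 bits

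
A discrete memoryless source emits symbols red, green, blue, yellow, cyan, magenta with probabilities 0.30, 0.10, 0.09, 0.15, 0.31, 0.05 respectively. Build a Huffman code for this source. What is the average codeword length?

Repeatedly combine the two least-probable nodes; the expected code length is the sum of the merged weights.
merge 1/20 + 9/100 → 7/50
merge 1/10 + 7/50 → 6/25
merge 3/20 + 6/25 → 39/100
merge 3/10 + 31/100 → 61/100
merge 39/100 + 61/100 → 1
L = 7/50 + 6/25 + 39/100 + 61/100 + 1 = 119/50 = 2.38 bits/symbol.

2.38 bits/symbol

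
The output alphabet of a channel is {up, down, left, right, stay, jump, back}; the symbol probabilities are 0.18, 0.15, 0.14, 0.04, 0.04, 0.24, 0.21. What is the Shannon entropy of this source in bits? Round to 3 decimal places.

H = −Σ pᵢ log₂ pᵢ.
−0.18·log₂(0.18) = 0.4453
−0.15·log₂(0.15) = 0.4105
−0.14·log₂(0.14) = 0.3971
−0.04·log₂(0.04) = 0.1858
−0.04·log₂(0.04) = 0.1858
−0.24·log₂(0.24) = 0.4941
−0.21·log₂(0.21) = 0.4728
Sum ≈ 2.5914 → 2.591 bits.

2.591 bits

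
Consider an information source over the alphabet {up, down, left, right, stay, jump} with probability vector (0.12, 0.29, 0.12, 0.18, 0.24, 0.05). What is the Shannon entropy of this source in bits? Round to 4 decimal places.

H = −Σ pᵢ log₂ pᵢ.
−0.12·log₂(0.12) = 0.3671
−0.29·log₂(0.29) = 0.5179
−0.12·log₂(0.12) = 0.3671
−0.18·log₂(0.18) = 0.4453
−0.24·log₂(0.24) = 0.4941
−0.05·log₂(0.05) = 0.2161
Sum ≈ 2.4076 → 2.4076 bits.

2.4076 bits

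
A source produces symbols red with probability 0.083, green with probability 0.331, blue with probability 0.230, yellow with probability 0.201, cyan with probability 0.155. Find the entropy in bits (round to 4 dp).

2.1958 bits

H = −Σ pᵢ log₂ pᵢ.
−0.083·log₂(0.083) = 0.2980
−0.331·log₂(0.331) = 0.5280
−0.230·log₂(0.230) = 0.4877
−0.201·log₂(0.201) = 0.4653
−0.155·log₂(0.155) = 0.4169
Sum ≈ 2.1958 → 2.1958 bits.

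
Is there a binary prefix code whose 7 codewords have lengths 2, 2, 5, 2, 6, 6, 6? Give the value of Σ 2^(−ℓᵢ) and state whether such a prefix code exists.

0.828125; yes

With common denominator 2^6 = 64: Σ 2^(−ℓᵢ) = 16/64 + 16/64 + 2/64 + 16/64 + 1/64 + 1/64 + 1/64 = 53/64 = 0.828125.
Kraft's inequality requires Σ ≤ 1; here Σ = 0.828125 ≤ 1, so such a prefix code exists.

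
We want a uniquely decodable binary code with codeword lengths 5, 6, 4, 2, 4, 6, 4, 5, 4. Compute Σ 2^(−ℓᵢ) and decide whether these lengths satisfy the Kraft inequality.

0.59375; yes

With common denominator 2^6 = 64: Σ 2^(−ℓᵢ) = 2/64 + 1/64 + 4/64 + 16/64 + 4/64 + 1/64 + 4/64 + 2/64 + 4/64 = 38/64 = 0.59375.
Kraft's inequality requires Σ ≤ 1; here Σ = 0.59375 ≤ 1, so such a prefix code exists.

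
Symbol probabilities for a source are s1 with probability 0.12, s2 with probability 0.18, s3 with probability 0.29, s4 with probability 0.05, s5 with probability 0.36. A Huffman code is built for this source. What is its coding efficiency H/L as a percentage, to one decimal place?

Entropy H = −Σ p log₂ p ≈ 2.0770 bits.
Huffman merges: 1/20+3/25→17/100; 17/100+9/50→7/20; 29/100+7/20→16/25; 9/25+16/25→1. L = 54/25 ≈ 2.1600.
Efficiency = H/L = 2.0770/2.1600 = 96.2%.

96.2%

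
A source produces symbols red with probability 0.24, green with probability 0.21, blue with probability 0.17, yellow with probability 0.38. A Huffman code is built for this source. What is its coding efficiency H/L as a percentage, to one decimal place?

96.6%

Entropy H = −Σ p log₂ p ≈ 1.9320 bits.
Huffman merges: 17/100+21/100→19/50; 6/25+19/50→31/50; 19/50+31/50→1. L = 2 ≈ 2.0000.
Efficiency = H/L = 1.9320/2.0000 = 96.6%.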